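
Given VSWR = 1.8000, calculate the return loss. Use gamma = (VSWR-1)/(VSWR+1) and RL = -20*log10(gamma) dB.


gamma = (1.8000 - 1) / (1.8000 + 1) = 0.2857143
RL = -20 * log10(0.2857143) = 10.88 dB

10.88 dB


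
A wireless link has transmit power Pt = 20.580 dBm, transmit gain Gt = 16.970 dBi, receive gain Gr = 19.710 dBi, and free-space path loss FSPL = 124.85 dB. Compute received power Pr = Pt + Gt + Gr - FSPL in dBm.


Pr = 20.580 + 16.970 + 19.710 - 124.85 = -67.59 dBm

-67.59 dBm


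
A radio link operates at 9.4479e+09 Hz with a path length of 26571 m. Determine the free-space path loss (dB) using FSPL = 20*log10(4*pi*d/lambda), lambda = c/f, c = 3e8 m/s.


lambda = c / f = 3.0000e+08 / 9.4479e+09 = 0.03175309 m
FSPL = 20 * log10(4*pi*26571/0.03175309) = 140.4 dB

140.4 dB


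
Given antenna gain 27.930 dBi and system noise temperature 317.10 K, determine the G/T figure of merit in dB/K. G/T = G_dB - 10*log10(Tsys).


G/T = 27.930 - 10*log10(317.10) = 27.930 - 25.01196 = 2.918 dB/K

2.918 dB/K


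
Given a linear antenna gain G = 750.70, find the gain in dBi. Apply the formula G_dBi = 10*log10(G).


G_dBi = 10 * log10(750.70) = 28.75 dBi

28.75 dBi


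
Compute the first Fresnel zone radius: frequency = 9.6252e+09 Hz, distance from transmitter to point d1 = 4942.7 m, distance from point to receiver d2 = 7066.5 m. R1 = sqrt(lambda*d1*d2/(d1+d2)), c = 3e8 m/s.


lambda = c / f = 3.0000e+08 / 9.6252e+09 = 0.03116818 m
R1 = sqrt(0.03116818 * 4942.7 * 7066.5 / (4942.7 + 7066.5)) = 9.521 m

9.521 m


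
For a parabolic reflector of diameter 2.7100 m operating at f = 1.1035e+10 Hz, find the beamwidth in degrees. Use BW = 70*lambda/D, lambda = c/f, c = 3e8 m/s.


lambda = c / f = 3.0000e+08 / 1.1035e+10 = 0.02718623 m
BW = 70 * 0.02718623 / 2.7100 = 0.7022 deg

0.7022 deg


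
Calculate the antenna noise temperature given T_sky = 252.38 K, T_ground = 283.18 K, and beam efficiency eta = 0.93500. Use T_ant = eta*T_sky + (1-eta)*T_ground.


T_ant = 0.93500 * 252.38 + (1 - 0.93500) * 283.18 = 254.4 K

254.4 K


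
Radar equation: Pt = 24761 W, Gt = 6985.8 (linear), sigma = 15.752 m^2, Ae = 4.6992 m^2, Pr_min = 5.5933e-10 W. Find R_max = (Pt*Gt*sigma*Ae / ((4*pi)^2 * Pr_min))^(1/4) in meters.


R^4 = 24761*6985.8*15.752*4.6992 / ((4*pi)^2 * 5.5933e-10) = 1.449626e+17
R_max = 1.449626e+17^0.25 = 19513 m

19513 m


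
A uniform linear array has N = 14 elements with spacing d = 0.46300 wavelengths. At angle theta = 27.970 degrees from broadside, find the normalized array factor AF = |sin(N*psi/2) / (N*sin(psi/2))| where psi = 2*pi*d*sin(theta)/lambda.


psi = 2*pi*0.46300*sin(27.970 deg) = 1.364402 rad
AF = |sin(14*1.364402/2) / (14*sin(1.364402/2))| = 0.01424

0.01424


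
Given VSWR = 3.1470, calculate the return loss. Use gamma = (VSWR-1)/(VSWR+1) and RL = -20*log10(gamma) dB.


gamma = (3.1470 - 1) / (3.1470 + 1) = 0.5177237
RL = -20 * log10(0.5177237) = 5.718 dB

5.718 dB


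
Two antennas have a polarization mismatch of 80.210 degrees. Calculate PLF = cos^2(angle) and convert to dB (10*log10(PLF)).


PLF_linear = cos^2(80.210 deg) = 0.02891275
PLF_dB = 10 * log10(0.02891275) = -15.39 dB

-15.39 dB


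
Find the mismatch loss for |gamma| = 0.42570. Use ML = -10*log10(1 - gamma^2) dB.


ML = -10 * log10(1 - 0.42570^2) = -10 * log10(0.81877951) = 0.8683 dB

0.8683 dB


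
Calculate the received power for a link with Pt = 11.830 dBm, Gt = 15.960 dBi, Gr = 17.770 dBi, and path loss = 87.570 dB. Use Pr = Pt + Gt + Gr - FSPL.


Pr = 11.830 + 15.960 + 17.770 - 87.570 = -42.01 dBm

-42.01 dBm


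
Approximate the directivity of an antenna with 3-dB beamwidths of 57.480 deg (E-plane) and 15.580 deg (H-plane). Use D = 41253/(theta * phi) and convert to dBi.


D_linear = 41253 / (57.480 * 15.580) = 46.06503
D_dBi = 10 * log10(46.06503) = 16.63 dBi

16.63 dBi


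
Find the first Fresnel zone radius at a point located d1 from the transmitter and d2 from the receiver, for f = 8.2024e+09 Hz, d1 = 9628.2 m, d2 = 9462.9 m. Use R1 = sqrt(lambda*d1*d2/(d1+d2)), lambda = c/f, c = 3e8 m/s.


lambda = c / f = 3.0000e+08 / 8.2024e+09 = 0.03657466 m
R1 = sqrt(0.03657466 * 9628.2 * 9462.9 / (9628.2 + 9462.9)) = 13.21 m

13.21 m


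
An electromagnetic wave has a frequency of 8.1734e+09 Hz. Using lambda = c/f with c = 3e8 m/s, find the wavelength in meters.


lambda = c / f = 3.0000e+08 / 8.1734e+09 = 0.03670 m

0.03670 m


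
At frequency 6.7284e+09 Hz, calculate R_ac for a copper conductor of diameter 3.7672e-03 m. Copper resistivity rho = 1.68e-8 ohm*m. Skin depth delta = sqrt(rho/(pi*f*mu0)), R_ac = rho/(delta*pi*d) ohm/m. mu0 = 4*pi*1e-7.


delta = sqrt(1.68e-8 / (pi * 6.7284e+09 * 4*pi*1e-7)) = 7.952778e-07 m
R_ac = 1.68e-8 / (7.952778e-07 * pi * 3.7672e-03) = 1.785 ohm/m

1.785 ohm/m


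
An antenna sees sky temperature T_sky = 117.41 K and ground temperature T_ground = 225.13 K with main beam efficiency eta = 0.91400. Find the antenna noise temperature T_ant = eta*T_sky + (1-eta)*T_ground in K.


T_ant = 0.91400 * 117.41 + (1 - 0.91400) * 225.13 = 126.7 K

126.7 K


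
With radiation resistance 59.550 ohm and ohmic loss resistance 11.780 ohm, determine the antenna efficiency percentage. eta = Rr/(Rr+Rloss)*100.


eta = 59.550 / (59.550 + 11.780) * 100 = 83.49%

83.49%


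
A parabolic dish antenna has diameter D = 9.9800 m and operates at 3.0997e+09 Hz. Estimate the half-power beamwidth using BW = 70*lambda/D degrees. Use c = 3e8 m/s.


lambda = c / f = 3.0000e+08 / 3.0997e+09 = 0.09678356 m
BW = 70 * 0.09678356 / 9.9800 = 0.6788 deg

0.6788 deg


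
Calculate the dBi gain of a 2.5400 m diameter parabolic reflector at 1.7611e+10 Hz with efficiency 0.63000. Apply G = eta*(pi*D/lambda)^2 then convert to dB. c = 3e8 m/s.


lambda = c / f = 3.0000e+08 / 1.7611e+10 = 0.01703481 m
G_linear = 0.63000 * (pi * 2.5400 / 0.01703481)^2 = 138239.8
G_dBi = 10 * log10(138239.8) = 51.41 dBi

51.41 dBi


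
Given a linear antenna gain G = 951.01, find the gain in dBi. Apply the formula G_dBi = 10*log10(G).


G_dBi = 10 * log10(951.01) = 29.78 dBi

29.78 dBi


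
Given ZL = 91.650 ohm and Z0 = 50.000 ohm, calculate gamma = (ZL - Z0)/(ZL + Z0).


gamma = (91.650 - 50.000) / (91.650 + 50.000) = 0.2940

0.2940


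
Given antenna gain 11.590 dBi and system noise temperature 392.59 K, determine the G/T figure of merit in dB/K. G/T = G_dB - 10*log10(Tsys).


G/T = 11.590 - 10*log10(392.59) = 11.590 - 25.93939 = -14.35 dB/K

-14.35 dB/K


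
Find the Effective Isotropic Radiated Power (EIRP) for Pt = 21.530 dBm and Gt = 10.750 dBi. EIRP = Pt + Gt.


EIRP = Pt + Gt = 21.530 + 10.750 = 32.28 dBm

32.28 dBm


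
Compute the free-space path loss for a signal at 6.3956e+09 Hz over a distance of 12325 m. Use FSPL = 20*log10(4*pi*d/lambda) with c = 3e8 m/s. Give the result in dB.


lambda = c / f = 3.0000e+08 / 6.3956e+09 = 0.04690725 m
FSPL = 20 * log10(4*pi*12325/0.04690725) = 130.4 dB

130.4 dB


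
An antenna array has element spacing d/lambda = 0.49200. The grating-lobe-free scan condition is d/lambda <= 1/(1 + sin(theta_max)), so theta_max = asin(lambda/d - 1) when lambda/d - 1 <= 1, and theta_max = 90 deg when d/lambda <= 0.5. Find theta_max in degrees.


lambda/d - 1 = 1/0.49200 - 1 = 1.032520 >= 1
d/lambda <= 0.5, so the array can scan to endfire without grating lobes: theta_max = 90 deg

90 deg


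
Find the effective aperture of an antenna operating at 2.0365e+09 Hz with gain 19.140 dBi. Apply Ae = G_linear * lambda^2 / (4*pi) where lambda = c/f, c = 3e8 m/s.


lambda = c / f = 3.0000e+08 / 2.0365e+09 = 0.1473116 m
G_linear = 10^(19.140/10) = 82.03515
Ae = G_linear * lambda^2 / (4*pi) = 82.03515 * 0.1473116^2 / (4*pi) = 0.1417 m^2

0.1417 m^2


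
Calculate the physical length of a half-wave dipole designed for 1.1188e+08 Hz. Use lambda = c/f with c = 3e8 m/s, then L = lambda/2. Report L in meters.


lambda = c / f = 3.0000e+08 / 1.1188e+08 = 2.681444 m
L = lambda / 2 = 2.681444 / 2 = 1.341 m

1.341 m


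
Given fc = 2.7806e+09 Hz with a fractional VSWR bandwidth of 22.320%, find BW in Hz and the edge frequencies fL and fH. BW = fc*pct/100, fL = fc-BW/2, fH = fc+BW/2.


BW = 2.7806e+09 * 22.320/100 = 6.206299e+08 Hz
fL = 2.7806e+09 - 6.206299e+08/2 = 2.470e+09 Hz
fH = 2.7806e+09 + 6.206299e+08/2 = 3.091e+09 Hz

BW=6.206e+08 Hz, fL=2.470e+09 Hz, fH=3.091e+09 Hz


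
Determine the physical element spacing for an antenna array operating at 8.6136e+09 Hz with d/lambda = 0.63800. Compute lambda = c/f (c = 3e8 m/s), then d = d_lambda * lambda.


lambda = c / f = 3.0000e+08 / 8.6136e+09 = 0.03482864 m
d = 0.63800 * 0.03482864 = 0.02222 m

0.02222 m


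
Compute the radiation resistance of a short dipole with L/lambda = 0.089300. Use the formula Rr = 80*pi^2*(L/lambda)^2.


Rr = 80 * pi^2 * (0.089300)^2 = 80 * 9.869604 * 7.974490e-03 = 6.296 ohm

6.296 ohm


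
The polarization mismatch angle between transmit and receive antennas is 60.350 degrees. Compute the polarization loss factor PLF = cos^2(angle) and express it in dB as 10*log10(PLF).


PLF_linear = cos^2(60.350 deg) = 0.2447285
PLF_dB = 10 * log10(0.2447285) = -6.113 dB

-6.113 dB


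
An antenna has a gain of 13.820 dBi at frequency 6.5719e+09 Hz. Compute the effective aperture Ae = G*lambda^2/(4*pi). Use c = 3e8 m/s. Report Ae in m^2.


lambda = c / f = 3.0000e+08 / 6.5719e+09 = 0.04564890 m
G_linear = 10^(13.820/10) = 24.09905
Ae = G_linear * lambda^2 / (4*pi) = 24.09905 * 0.04564890^2 / (4*pi) = 3.996e-03 m^2

3.996e-03 m^2


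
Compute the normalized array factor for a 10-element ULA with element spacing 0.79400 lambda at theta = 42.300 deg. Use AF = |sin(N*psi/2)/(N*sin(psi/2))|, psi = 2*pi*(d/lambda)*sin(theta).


psi = 2*pi*0.79400*sin(42.300 deg) = 3.357558 rad
AF = |sin(10*3.357558/2) / (10*sin(3.357558/2))| = 0.08870

0.08870


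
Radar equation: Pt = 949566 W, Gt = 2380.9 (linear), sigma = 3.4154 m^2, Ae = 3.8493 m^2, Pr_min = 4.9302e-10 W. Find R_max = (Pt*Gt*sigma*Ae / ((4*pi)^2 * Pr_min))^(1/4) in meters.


R^4 = 949566*2380.9*3.4154*3.8493 / ((4*pi)^2 * 4.9302e-10) = 3.817731e+17
R_max = 3.817731e+17^0.25 = 24857 m

24857 m


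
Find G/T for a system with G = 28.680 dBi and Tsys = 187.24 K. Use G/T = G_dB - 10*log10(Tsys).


G/T = 28.680 - 10*log10(187.24) = 28.680 - 22.72399 = 5.956 dB/K

5.956 dB/K


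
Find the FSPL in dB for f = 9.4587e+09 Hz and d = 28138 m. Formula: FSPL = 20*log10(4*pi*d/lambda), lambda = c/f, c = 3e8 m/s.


lambda = c / f = 3.0000e+08 / 9.4587e+09 = 0.03171683 m
FSPL = 20 * log10(4*pi*28138/0.03171683) = 140.9 dB

140.9 dB


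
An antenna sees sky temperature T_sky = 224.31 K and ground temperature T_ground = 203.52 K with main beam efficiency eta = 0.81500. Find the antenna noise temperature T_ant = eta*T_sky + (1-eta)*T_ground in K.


T_ant = 0.81500 * 224.31 + (1 - 0.81500) * 203.52 = 220.5 K

220.5 K


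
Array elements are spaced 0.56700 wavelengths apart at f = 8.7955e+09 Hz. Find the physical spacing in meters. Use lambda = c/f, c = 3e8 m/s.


lambda = c / f = 3.0000e+08 / 8.7955e+09 = 0.03410835 m
d = 0.56700 * 0.03410835 = 0.01934 m

0.01934 m


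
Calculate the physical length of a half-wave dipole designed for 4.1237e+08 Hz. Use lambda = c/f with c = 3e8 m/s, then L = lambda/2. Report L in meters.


lambda = c / f = 3.0000e+08 / 4.1237e+08 = 0.7275020 m
L = lambda / 2 = 0.7275020 / 2 = 0.3638 m

0.3638 m


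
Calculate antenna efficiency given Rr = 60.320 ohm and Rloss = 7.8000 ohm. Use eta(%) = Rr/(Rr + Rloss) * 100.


eta = 60.320 / (60.320 + 7.8000) * 100 = 88.55%

88.55%


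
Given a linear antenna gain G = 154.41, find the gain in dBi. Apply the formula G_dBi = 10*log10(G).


G_dBi = 10 * log10(154.41) = 21.89 dBi

21.89 dBi


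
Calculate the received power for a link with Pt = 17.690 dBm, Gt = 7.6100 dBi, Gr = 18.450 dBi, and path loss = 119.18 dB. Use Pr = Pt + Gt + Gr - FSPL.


Pr = 17.690 + 7.6100 + 18.450 - 119.18 = -75.43 dBm

-75.43 dBm


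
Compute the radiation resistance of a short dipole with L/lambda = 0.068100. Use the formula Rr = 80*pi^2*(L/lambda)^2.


Rr = 80 * pi^2 * (0.068100)^2 = 80 * 9.869604 * 4.637610e-03 = 3.662 ohm

3.662 ohm


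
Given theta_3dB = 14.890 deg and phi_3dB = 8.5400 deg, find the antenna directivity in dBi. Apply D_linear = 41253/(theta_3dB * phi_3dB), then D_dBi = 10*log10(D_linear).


D_linear = 41253 / (14.890 * 8.5400) = 324.4165
D_dBi = 10 * log10(324.4165) = 25.11 dBi

25.11 dBi


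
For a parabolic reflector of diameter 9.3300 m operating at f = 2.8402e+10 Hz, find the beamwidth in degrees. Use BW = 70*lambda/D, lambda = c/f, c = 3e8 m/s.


lambda = c / f = 3.0000e+08 / 2.8402e+10 = 0.01056264 m
BW = 70 * 0.01056264 / 9.3300 = 0.07925 deg

0.07925 deg


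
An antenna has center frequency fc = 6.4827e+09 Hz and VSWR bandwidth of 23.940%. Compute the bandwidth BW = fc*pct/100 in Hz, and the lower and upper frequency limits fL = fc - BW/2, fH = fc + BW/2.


BW = 6.4827e+09 * 23.940/100 = 1.551958e+09 Hz
fL = 6.4827e+09 - 1.551958e+09/2 = 5.707e+09 Hz
fH = 6.4827e+09 + 1.551958e+09/2 = 7.259e+09 Hz

BW=1.552e+09 Hz, fL=5.707e+09 Hz, fH=7.259e+09 Hz


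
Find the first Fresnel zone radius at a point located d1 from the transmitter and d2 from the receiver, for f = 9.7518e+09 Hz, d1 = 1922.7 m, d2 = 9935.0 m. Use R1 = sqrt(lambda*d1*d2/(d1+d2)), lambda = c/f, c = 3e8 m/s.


lambda = c / f = 3.0000e+08 / 9.7518e+09 = 0.03076355 m
R1 = sqrt(0.03076355 * 1922.7 * 9935.0 / (1922.7 + 9935.0)) = 7.040 m

7.040 m


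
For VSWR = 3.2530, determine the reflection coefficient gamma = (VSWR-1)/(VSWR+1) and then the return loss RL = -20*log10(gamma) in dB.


gamma = (3.2530 - 1) / (3.2530 + 1) = 0.5297437
RL = -20 * log10(0.5297437) = 5.519 dB

5.519 dB


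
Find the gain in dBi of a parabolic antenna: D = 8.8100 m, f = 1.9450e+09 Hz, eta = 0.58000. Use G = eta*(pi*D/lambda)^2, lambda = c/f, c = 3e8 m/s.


lambda = c / f = 3.0000e+08 / 1.9450e+09 = 0.1542416 m
G_linear = 0.58000 * (pi * 8.8100 / 0.1542416)^2 = 18675.68
G_dBi = 10 * log10(18675.68) = 42.71 dBi

42.71 dBi


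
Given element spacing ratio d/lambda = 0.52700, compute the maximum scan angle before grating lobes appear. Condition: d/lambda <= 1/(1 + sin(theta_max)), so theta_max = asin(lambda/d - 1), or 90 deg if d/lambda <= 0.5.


lambda/d - 1 = 1/0.52700 - 1 = 0.8975332
theta_max = asin(0.8975332) = 63.84 deg

63.84 deg


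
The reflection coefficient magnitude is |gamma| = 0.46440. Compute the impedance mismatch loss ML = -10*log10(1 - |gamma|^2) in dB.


ML = -10 * log10(1 - 0.46440^2) = -10 * log10(0.78433264) = 1.055 dB

1.055 dB


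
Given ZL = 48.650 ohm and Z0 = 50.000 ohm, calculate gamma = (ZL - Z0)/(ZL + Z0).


gamma = (48.650 - 50.000) / (48.650 + 50.000) = -0.01368

-0.01368


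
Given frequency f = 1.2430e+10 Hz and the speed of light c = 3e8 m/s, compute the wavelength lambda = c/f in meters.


lambda = c / f = 3.0000e+08 / 1.2430e+10 = 0.02414 m

0.02414 m


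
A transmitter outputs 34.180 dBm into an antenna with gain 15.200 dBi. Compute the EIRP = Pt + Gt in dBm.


EIRP = Pt + Gt = 34.180 + 15.200 = 49.38 dBm

49.38 dBm


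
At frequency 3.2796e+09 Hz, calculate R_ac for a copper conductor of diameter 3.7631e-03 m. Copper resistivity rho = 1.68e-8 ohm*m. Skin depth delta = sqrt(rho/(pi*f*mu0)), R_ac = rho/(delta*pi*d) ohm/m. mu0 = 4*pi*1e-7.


delta = sqrt(1.68e-8 / (pi * 3.2796e+09 * 4*pi*1e-7)) = 1.139107e-06 m
R_ac = 1.68e-8 / (1.139107e-06 * pi * 3.7631e-03) = 1.248 ohm/m

1.248 ohm/m


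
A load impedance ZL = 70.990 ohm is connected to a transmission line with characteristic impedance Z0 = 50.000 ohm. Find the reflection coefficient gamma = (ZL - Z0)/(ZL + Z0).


gamma = (70.990 - 50.000) / (70.990 + 50.000) = 0.1735

0.1735


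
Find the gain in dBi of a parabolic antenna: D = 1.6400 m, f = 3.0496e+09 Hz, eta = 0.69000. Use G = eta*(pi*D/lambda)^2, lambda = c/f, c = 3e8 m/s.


lambda = c / f = 3.0000e+08 / 3.0496e+09 = 0.09837356 m
G_linear = 0.69000 * (pi * 1.6400 / 0.09837356)^2 = 1892.691
G_dBi = 10 * log10(1892.691) = 32.77 dBi

32.77 dBi


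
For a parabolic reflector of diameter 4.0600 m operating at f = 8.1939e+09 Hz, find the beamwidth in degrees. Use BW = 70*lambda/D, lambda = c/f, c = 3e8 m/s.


lambda = c / f = 3.0000e+08 / 8.1939e+09 = 0.03661260 m
BW = 70 * 0.03661260 / 4.0600 = 0.6313 deg

0.6313 deg


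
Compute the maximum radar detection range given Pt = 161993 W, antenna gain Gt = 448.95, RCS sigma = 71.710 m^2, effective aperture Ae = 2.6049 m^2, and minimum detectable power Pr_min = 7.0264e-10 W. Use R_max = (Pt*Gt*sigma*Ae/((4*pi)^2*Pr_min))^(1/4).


R^4 = 161993*448.95*71.710*2.6049 / ((4*pi)^2 * 7.0264e-10) = 1.224369e+17
R_max = 1.224369e+17^0.25 = 18706 m

18706 m


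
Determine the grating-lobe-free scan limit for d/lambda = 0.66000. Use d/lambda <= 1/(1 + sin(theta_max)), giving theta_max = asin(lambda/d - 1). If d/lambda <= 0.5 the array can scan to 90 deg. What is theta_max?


lambda/d - 1 = 1/0.66000 - 1 = 0.5151515
theta_max = asin(0.5151515) = 31.01 deg

31.01 deg


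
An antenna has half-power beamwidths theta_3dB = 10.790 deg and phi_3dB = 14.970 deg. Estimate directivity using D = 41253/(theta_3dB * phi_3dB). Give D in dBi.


D_linear = 41253 / (10.790 * 14.970) = 255.3949
D_dBi = 10 * log10(255.3949) = 24.07 dBi

24.07 dBi


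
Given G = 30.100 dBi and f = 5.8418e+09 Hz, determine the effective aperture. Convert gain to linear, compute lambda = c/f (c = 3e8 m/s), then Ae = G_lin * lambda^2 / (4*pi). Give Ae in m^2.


lambda = c / f = 3.0000e+08 / 5.8418e+09 = 0.05135403 m
G_linear = 10^(30.100/10) = 1023.293
Ae = G_linear * lambda^2 / (4*pi) = 1023.293 * 0.05135403^2 / (4*pi) = 0.2148 m^2

0.2148 m^2


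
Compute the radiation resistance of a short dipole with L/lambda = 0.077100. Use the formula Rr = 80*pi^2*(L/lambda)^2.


Rr = 80 * pi^2 * (0.077100)^2 = 80 * 9.869604 * 5.944410e-03 = 4.694 ohm

4.694 ohm


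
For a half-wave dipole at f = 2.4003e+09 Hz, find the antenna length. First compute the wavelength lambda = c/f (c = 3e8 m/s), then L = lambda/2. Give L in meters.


lambda = c / f = 3.0000e+08 / 2.4003e+09 = 0.1249844 m
L = lambda / 2 = 0.1249844 / 2 = 0.06249 m

0.06249 m


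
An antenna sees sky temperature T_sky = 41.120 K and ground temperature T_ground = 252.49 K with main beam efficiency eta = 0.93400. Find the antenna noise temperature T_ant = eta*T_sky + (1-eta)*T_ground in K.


T_ant = 0.93400 * 41.120 + (1 - 0.93400) * 252.49 = 55.07 K

55.07 K


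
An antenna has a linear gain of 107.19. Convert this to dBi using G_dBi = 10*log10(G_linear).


G_dBi = 10 * log10(107.19) = 20.30 dBi

20.30 dBi


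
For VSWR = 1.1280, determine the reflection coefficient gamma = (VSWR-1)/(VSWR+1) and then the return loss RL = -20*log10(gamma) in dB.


gamma = (1.1280 - 1) / (1.1280 + 1) = 0.06015038
RL = -20 * log10(0.06015038) = 24.42 dB

24.42 dB


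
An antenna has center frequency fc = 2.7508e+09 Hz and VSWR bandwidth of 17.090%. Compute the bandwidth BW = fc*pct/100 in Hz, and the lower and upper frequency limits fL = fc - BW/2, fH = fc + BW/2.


BW = 2.7508e+09 * 17.090/100 = 4.701117e+08 Hz
fL = 2.7508e+09 - 4.701117e+08/2 = 2.516e+09 Hz
fH = 2.7508e+09 + 4.701117e+08/2 = 2.986e+09 Hz

BW=4.701e+08 Hz, fL=2.516e+09 Hz, fH=2.986e+09 Hz


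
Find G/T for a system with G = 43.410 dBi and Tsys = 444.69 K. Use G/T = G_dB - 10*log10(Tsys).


G/T = 43.410 - 10*log10(444.69) = 43.410 - 26.48057 = 16.93 dB/K

16.93 dB/K


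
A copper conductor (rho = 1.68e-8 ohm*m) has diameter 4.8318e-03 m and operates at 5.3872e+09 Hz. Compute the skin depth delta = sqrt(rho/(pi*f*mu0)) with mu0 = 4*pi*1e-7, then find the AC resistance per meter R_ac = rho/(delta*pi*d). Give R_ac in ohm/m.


delta = sqrt(1.68e-8 / (pi * 5.3872e+09 * 4*pi*1e-7)) = 8.887779e-07 m
R_ac = 1.68e-8 / (8.887779e-07 * pi * 4.8318e-03) = 1.245 ohm/m

1.245 ohm/m


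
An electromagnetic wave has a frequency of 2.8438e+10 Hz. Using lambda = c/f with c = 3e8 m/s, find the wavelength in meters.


lambda = c / f = 3.0000e+08 / 2.8438e+10 = 0.01055 m

0.01055 m


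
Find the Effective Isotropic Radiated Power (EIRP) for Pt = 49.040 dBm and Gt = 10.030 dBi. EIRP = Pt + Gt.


EIRP = Pt + Gt = 49.040 + 10.030 = 59.07 dBm

59.07 dBm


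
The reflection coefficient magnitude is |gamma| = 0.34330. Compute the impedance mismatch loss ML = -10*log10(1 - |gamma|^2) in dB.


ML = -10 * log10(1 - 0.34330^2) = -10 * log10(0.88214511) = 0.5446 dB

0.5446 dB


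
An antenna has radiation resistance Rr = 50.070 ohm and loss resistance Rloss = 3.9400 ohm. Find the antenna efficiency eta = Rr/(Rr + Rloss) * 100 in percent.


eta = 50.070 / (50.070 + 3.9400) * 100 = 92.71%

92.71%


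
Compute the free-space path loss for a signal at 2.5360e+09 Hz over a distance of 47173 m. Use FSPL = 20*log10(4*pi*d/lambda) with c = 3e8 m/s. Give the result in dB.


lambda = c / f = 3.0000e+08 / 2.5360e+09 = 0.1182965 m
FSPL = 20 * log10(4*pi*47173/0.1182965) = 134.0 dB

134.0 dB


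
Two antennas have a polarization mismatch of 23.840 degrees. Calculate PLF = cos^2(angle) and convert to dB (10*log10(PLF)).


PLF_linear = cos^2(23.840 deg) = 0.8366353
PLF_dB = 10 * log10(0.8366353) = -0.7746 dB

-0.7746 dB


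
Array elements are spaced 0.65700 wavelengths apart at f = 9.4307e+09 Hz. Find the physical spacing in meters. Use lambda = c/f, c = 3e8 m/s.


lambda = c / f = 3.0000e+08 / 9.4307e+09 = 0.03181100 m
d = 0.65700 * 0.03181100 = 0.02090 m

0.02090 m


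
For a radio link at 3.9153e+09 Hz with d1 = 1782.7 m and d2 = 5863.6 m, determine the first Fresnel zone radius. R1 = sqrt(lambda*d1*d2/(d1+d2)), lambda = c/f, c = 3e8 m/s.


lambda = c / f = 3.0000e+08 / 3.9153e+09 = 0.07662248 m
R1 = sqrt(0.07662248 * 1782.7 * 5863.6 / (1782.7 + 5863.6)) = 10.23 m

10.23 m


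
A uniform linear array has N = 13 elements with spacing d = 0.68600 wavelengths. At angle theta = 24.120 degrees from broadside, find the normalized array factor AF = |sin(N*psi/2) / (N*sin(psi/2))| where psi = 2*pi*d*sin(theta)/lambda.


psi = 2*pi*0.68600*sin(24.120 deg) = 1.761386 rad
AF = |sin(13*1.761386/2) / (13*sin(1.761386/2))| = 0.08967

0.08967


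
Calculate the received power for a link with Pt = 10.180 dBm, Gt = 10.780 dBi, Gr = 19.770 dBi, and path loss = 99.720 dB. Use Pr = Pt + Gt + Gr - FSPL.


Pr = 10.180 + 10.780 + 19.770 - 99.720 = -58.99 dBm

-58.99 dBm


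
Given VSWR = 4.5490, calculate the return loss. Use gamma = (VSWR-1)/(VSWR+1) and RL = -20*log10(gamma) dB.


gamma = (4.5490 - 1) / (4.5490 + 1) = 0.6395747
RL = -20 * log10(0.6395747) = 3.882 dB

3.882 dB


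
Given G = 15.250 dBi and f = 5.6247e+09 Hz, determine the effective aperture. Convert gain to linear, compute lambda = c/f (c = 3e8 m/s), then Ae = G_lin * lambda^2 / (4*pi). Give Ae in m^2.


lambda = c / f = 3.0000e+08 / 5.6247e+09 = 0.05333618 m
G_linear = 10^(15.250/10) = 33.49654
Ae = G_linear * lambda^2 / (4*pi) = 33.49654 * 0.05333618^2 / (4*pi) = 7.583e-03 m^2

7.583e-03 m^2


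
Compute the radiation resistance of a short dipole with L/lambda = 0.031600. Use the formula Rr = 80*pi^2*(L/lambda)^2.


Rr = 80 * pi^2 * (0.031600)^2 = 80 * 9.869604 * 9.985600e-04 = 0.7884 ohm

0.7884 ohm


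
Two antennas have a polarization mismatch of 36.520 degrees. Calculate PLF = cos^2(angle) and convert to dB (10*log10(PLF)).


PLF_linear = cos^2(36.520 deg) = 0.6458520
PLF_dB = 10 * log10(0.6458520) = -1.899 dB

-1.899 dB


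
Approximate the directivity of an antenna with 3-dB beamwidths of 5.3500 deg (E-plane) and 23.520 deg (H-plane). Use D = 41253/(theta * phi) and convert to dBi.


D_linear = 41253 / (5.3500 * 23.520) = 327.8419
D_dBi = 10 * log10(327.8419) = 25.16 dBi

25.16 dBi


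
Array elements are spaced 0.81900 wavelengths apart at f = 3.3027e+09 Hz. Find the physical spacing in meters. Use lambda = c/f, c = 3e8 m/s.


lambda = c / f = 3.0000e+08 / 3.3027e+09 = 0.09083477 m
d = 0.81900 * 0.09083477 = 0.07439 m

0.07439 m


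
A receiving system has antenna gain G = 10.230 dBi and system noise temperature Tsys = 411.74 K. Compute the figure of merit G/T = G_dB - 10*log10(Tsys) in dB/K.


G/T = 10.230 - 10*log10(411.74) = 10.230 - 26.14623 = -15.92 dB/K

-15.92 dB/K


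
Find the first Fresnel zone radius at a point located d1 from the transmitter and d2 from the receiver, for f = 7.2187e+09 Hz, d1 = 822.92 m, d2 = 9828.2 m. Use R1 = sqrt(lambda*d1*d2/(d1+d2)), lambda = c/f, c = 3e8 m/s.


lambda = c / f = 3.0000e+08 / 7.2187e+09 = 0.04155873 m
R1 = sqrt(0.04155873 * 822.92 * 9828.2 / (822.92 + 9828.2)) = 5.618 m

5.618 m


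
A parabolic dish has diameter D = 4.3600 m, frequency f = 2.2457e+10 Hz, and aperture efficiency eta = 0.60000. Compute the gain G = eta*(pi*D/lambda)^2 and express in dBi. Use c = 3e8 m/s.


lambda = c / f = 3.0000e+08 / 2.2457e+10 = 0.01335886 m
G_linear = 0.60000 * (pi * 4.3600 / 0.01335886)^2 = 630790.5
G_dBi = 10 * log10(630790.5) = 58.00 dBi

58.00 dBi


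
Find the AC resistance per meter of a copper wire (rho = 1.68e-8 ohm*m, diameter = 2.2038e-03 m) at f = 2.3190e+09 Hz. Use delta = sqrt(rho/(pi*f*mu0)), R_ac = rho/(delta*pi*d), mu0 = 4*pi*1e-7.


delta = sqrt(1.68e-8 / (pi * 2.3190e+09 * 4*pi*1e-7)) = 1.354642e-06 m
R_ac = 1.68e-8 / (1.354642e-06 * pi * 2.2038e-03) = 1.791 ohm/m

1.791 ohm/m


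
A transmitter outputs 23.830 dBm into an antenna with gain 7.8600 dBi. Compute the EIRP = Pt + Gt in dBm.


EIRP = Pt + Gt = 23.830 + 7.8600 = 31.69 dBm

31.69 dBm


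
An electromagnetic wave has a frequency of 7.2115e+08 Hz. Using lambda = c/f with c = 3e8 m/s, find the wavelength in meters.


lambda = c / f = 3.0000e+08 / 7.2115e+08 = 0.4160 m

0.4160 m


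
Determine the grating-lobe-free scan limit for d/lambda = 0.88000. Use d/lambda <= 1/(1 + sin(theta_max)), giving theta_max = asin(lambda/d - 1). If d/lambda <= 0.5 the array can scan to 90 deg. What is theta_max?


lambda/d - 1 = 1/0.88000 - 1 = 0.1363636
theta_max = asin(0.1363636) = 7.837 deg

7.837 deg


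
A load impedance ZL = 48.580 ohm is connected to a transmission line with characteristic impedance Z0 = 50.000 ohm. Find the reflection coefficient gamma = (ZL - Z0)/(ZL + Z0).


gamma = (48.580 - 50.000) / (48.580 + 50.000) = -0.01440

-0.01440


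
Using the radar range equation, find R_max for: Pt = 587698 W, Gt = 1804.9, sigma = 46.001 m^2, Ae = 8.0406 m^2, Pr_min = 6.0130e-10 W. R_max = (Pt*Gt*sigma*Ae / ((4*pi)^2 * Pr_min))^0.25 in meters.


R^4 = 587698*1804.9*46.001*8.0406 / ((4*pi)^2 * 6.0130e-10) = 4.131922e+18
R_max = 4.131922e+18^0.25 = 45086 m

45086 m


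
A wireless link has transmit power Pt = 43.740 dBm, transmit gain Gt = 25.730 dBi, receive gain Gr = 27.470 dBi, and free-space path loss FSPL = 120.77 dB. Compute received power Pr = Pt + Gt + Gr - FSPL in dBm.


Pr = 43.740 + 25.730 + 27.470 - 120.77 = -23.83 dBm

-23.83 dBm


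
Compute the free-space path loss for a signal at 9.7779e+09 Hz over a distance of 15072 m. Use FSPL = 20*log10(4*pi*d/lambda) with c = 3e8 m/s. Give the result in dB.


lambda = c / f = 3.0000e+08 / 9.7779e+09 = 0.03068143 m
FSPL = 20 * log10(4*pi*15072/0.03068143) = 135.8 dB

135.8 dB


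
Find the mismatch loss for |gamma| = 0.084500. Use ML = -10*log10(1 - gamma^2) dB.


ML = -10 * log10(1 - 0.084500^2) = -10 * log10(0.99285975) = 0.03112 dB

0.03112 dB


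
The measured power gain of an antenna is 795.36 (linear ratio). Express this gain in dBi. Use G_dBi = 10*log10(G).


G_dBi = 10 * log10(795.36) = 29.01 dBi

29.01 dBi


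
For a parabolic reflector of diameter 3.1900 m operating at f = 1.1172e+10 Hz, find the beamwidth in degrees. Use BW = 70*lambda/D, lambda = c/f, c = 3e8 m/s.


lambda = c / f = 3.0000e+08 / 1.1172e+10 = 0.02685285 m
BW = 70 * 0.02685285 / 3.1900 = 0.5892 deg

0.5892 deg


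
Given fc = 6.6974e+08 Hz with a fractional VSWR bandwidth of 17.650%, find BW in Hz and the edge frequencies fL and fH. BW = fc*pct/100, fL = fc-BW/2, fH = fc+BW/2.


BW = 6.6974e+08 * 17.650/100 = 1.182091e+08 Hz
fL = 6.6974e+08 - 1.182091e+08/2 = 6.106e+08 Hz
fH = 6.6974e+08 + 1.182091e+08/2 = 7.288e+08 Hz

BW=1.182e+08 Hz, fL=6.106e+08 Hz, fH=7.288e+08 Hz


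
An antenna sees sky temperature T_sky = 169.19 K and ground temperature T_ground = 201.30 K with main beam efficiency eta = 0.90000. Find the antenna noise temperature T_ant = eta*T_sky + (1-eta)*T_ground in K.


T_ant = 0.90000 * 169.19 + (1 - 0.90000) * 201.30 = 172.4 K

172.4 K


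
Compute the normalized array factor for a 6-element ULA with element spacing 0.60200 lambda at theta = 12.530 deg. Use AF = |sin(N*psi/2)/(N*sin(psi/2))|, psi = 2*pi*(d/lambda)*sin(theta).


psi = 2*pi*0.60200*sin(12.530 deg) = 0.8206114 rad
AF = |sin(6*0.8206114/2) / (6*sin(0.8206114/2))| = 0.2626

0.2626


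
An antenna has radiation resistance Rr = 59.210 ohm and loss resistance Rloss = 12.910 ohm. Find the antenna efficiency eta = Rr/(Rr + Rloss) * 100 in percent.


eta = 59.210 / (59.210 + 12.910) * 100 = 82.10%

82.10%


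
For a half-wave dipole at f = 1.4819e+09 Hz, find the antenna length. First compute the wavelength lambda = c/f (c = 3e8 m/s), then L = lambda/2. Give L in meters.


lambda = c / f = 3.0000e+08 / 1.4819e+09 = 0.2024428 m
L = lambda / 2 = 0.2024428 / 2 = 0.1012 m

0.1012 m


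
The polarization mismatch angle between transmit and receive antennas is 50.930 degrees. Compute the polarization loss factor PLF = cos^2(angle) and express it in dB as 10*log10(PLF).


PLF_linear = cos^2(50.930 deg) = 0.3972395
PLF_dB = 10 * log10(0.3972395) = -4.009 dB

-4.009 dB


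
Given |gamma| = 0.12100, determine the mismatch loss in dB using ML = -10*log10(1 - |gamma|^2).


ML = -10 * log10(1 - 0.12100^2) = -10 * log10(0.985359) = 0.06406 dB

0.06406 dB


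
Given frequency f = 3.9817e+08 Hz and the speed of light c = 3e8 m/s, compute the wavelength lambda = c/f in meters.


lambda = c / f = 3.0000e+08 / 3.9817e+08 = 0.7534 m

0.7534 m


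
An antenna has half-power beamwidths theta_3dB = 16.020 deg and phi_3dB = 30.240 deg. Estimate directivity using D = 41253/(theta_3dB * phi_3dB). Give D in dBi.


D_linear = 41253 / (16.020 * 30.240) = 85.15521
D_dBi = 10 * log10(85.15521) = 19.30 dBi

19.30 dBi


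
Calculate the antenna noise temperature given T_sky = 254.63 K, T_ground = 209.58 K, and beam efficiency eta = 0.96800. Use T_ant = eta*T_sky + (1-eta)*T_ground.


T_ant = 0.96800 * 254.63 + (1 - 0.96800) * 209.58 = 253.2 K

253.2 K


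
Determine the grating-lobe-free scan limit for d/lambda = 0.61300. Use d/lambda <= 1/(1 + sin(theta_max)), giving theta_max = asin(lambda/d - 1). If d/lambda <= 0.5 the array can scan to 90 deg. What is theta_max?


lambda/d - 1 = 1/0.61300 - 1 = 0.6313214
theta_max = asin(0.6313214) = 39.15 deg

39.15 deg


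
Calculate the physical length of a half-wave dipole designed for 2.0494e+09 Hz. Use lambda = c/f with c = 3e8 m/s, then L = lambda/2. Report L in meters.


lambda = c / f = 3.0000e+08 / 2.0494e+09 = 0.1463843 m
L = lambda / 2 = 0.1463843 / 2 = 0.07319 m

0.07319 m


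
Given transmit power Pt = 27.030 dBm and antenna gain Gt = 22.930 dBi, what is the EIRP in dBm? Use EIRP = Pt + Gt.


EIRP = Pt + Gt = 27.030 + 22.930 = 49.96 dBm

49.96 dBm


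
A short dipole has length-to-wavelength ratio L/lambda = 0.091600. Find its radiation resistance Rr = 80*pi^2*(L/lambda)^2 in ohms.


Rr = 80 * pi^2 * (0.091600)^2 = 80 * 9.869604 * 8.390560e-03 = 6.625 ohm

6.625 ohm


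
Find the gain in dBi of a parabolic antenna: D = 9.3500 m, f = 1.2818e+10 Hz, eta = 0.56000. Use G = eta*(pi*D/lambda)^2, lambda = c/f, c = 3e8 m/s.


lambda = c / f = 3.0000e+08 / 1.2818e+10 = 0.02340459 m
G_linear = 0.56000 * (pi * 9.3500 / 0.02340459)^2 = 882081.9
G_dBi = 10 * log10(882081.9) = 59.46 dBi

59.46 dBi


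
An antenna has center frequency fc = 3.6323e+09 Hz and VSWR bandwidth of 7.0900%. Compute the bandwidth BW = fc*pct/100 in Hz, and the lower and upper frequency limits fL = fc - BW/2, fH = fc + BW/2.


BW = 3.6323e+09 * 7.0900/100 = 2.575301e+08 Hz
fL = 3.6323e+09 - 2.575301e+08/2 = 3.504e+09 Hz
fH = 3.6323e+09 + 2.575301e+08/2 = 3.761e+09 Hz

BW=2.575e+08 Hz, fL=3.504e+09 Hz, fH=3.761e+09 Hz


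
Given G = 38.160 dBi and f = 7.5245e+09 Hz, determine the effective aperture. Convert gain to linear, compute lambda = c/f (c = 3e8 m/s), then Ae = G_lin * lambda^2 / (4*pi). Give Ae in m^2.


lambda = c / f = 3.0000e+08 / 7.5245e+09 = 0.03986976 m
G_linear = 10^(38.160/10) = 6546.362
Ae = G_linear * lambda^2 / (4*pi) = 6546.362 * 0.03986976^2 / (4*pi) = 0.8281 m^2

0.8281 m^2


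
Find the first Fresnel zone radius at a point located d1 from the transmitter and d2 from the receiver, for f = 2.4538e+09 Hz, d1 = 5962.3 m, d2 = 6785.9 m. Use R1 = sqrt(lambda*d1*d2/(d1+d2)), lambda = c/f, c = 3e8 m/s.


lambda = c / f = 3.0000e+08 / 2.4538e+09 = 0.1222594 m
R1 = sqrt(0.1222594 * 5962.3 * 6785.9 / (5962.3 + 6785.9)) = 19.70 m

19.70 m


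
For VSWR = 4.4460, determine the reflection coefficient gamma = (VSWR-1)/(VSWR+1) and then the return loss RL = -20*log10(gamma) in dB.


gamma = (4.4460 - 1) / (4.4460 + 1) = 0.6327580
RL = -20 * log10(0.6327580) = 3.975 dB

3.975 dB


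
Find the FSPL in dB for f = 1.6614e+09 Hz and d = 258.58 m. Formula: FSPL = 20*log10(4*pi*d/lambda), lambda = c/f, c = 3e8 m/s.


lambda = c / f = 3.0000e+08 / 1.6614e+09 = 0.1805706 m
FSPL = 20 * log10(4*pi*258.58/0.1805706) = 85.10 dB

85.10 dB


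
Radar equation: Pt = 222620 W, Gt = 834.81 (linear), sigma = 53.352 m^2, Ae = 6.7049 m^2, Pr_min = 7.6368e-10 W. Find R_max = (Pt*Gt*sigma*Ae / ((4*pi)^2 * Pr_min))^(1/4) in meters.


R^4 = 222620*834.81*53.352*6.7049 / ((4*pi)^2 * 7.6368e-10) = 5.512691e+17
R_max = 5.512691e+17^0.25 = 27248 m

27248 m


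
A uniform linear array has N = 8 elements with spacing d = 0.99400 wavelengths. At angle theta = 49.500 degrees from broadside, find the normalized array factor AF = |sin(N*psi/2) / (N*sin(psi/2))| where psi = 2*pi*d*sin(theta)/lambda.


psi = 2*pi*0.99400*sin(49.500 deg) = 4.749105 rad
AF = |sin(8*4.749105/2) / (8*sin(4.749105/2))| = 0.02636

0.02636


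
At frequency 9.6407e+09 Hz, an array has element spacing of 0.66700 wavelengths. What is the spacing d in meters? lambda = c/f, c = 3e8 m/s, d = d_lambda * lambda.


lambda = c / f = 3.0000e+08 / 9.6407e+09 = 0.03111807 m
d = 0.66700 * 0.03111807 = 0.02076 m

0.02076 m


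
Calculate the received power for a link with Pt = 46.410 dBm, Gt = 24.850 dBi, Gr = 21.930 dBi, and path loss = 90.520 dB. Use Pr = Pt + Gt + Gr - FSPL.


Pr = 46.410 + 24.850 + 21.930 - 90.520 = 2.67 dBm

2.67 dBm


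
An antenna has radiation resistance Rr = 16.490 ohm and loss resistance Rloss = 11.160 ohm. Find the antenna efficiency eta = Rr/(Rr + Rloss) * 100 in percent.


eta = 16.490 / (16.490 + 11.160) * 100 = 59.64%

59.64%


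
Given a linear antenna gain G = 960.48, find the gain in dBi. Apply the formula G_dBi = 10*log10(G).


G_dBi = 10 * log10(960.48) = 29.82 dBi

29.82 dBi


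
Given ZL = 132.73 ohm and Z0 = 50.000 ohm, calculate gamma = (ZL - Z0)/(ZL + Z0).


gamma = (132.73 - 50.000) / (132.73 + 50.000) = 0.4527

0.4527


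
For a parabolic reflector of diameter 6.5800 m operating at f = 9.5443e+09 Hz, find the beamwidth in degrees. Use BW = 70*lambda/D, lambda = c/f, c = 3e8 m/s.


lambda = c / f = 3.0000e+08 / 9.5443e+09 = 0.03143237 m
BW = 70 * 0.03143237 / 6.5800 = 0.3344 deg

0.3344 deg


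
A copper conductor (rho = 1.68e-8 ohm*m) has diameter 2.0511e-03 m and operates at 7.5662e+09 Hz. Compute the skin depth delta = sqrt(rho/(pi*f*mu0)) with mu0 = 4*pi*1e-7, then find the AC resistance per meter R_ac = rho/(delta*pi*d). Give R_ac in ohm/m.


delta = sqrt(1.68e-8 / (pi * 7.5662e+09 * 4*pi*1e-7)) = 7.499561e-07 m
R_ac = 1.68e-8 / (7.499561e-07 * pi * 2.0511e-03) = 3.476 ohm/m

3.476 ohm/m


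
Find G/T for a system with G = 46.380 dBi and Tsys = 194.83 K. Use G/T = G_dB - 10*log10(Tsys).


G/T = 46.380 - 10*log10(194.83) = 46.380 - 22.89656 = 23.48 dB/K

23.48 dB/K


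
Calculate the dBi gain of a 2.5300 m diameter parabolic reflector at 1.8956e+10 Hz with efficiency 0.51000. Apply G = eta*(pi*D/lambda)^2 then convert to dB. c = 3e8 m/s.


lambda = c / f = 3.0000e+08 / 1.8956e+10 = 0.01582612 m
G_linear = 0.51000 * (pi * 2.5300 / 0.01582612)^2 = 128635.9
G_dBi = 10 * log10(128635.9) = 51.09 dBi

51.09 dBi


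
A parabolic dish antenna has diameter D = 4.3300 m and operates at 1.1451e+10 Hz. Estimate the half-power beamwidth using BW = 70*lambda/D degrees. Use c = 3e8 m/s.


lambda = c / f = 3.0000e+08 / 1.1451e+10 = 0.02619859 m
BW = 70 * 0.02619859 / 4.3300 = 0.4235 deg

0.4235 deg


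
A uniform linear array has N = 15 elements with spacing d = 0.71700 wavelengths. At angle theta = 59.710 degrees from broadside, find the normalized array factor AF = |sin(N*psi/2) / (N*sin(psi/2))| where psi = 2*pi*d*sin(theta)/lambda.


psi = 2*pi*0.71700*sin(59.710 deg) = 3.890031 rad
AF = |sin(15*3.890031/2) / (15*sin(3.890031/2))| = 0.05614

0.05614


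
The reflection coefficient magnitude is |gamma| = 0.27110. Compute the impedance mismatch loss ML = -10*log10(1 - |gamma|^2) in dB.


ML = -10 * log10(1 - 0.27110^2) = -10 * log10(0.92650479) = 0.3315 dB

0.3315 dB


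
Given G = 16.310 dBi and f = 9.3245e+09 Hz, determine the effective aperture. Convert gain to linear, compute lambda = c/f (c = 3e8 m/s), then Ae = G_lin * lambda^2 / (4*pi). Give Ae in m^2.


lambda = c / f = 3.0000e+08 / 9.3245e+09 = 0.03217331 m
G_linear = 10^(16.310/10) = 42.75629
Ae = G_linear * lambda^2 / (4*pi) = 42.75629 * 0.03217331^2 / (4*pi) = 3.522e-03 m^2

3.522e-03 m^2


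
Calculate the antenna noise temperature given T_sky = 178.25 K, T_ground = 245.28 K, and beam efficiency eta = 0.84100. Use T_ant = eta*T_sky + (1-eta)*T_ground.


T_ant = 0.84100 * 178.25 + (1 - 0.84100) * 245.28 = 188.9 K

188.9 K


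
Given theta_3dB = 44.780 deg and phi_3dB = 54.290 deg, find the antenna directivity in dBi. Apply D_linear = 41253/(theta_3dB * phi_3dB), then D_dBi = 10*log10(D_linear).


D_linear = 41253 / (44.780 * 54.290) = 16.96882
D_dBi = 10 * log10(16.96882) = 12.30 dBi

12.30 dBi


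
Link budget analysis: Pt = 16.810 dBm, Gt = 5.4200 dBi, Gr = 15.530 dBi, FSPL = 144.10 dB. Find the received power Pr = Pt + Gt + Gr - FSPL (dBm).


Pr = 16.810 + 5.4200 + 15.530 - 144.10 = -106.34 dBm

-106.34 dBm


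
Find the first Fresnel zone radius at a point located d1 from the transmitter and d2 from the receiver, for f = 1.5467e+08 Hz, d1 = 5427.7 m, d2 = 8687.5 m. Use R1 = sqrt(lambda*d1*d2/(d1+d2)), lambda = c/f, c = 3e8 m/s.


lambda = c / f = 3.0000e+08 / 1.5467e+08 = 1.939613 m
R1 = sqrt(1.939613 * 5427.7 * 8687.5 / (5427.7 + 8687.5)) = 80.50 m

80.50 m


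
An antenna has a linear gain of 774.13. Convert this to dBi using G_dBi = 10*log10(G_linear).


G_dBi = 10 * log10(774.13) = 28.89 dBi

28.89 dBi


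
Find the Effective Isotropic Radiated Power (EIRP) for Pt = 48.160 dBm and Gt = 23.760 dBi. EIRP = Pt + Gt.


EIRP = Pt + Gt = 48.160 + 23.760 = 71.92 dBm

71.92 dBm


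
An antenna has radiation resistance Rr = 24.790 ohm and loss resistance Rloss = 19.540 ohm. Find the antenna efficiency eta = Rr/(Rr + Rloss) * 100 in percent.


eta = 24.790 / (24.790 + 19.540) * 100 = 55.92%

55.92%


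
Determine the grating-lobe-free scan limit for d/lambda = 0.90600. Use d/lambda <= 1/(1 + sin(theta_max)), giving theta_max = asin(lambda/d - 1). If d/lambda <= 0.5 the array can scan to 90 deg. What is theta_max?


lambda/d - 1 = 1/0.90600 - 1 = 0.1037528
theta_max = asin(0.1037528) = 5.955 deg

5.955 deg
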